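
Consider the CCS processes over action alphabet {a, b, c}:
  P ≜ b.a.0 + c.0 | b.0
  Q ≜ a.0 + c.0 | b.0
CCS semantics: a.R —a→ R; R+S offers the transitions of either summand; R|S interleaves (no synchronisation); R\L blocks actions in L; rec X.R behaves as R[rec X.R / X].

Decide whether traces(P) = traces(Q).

LTS(P): 6 reachable states
  s0 = b.a.0 + c.0 | b.0 has moves -b-> s1, -b-> s2, -c-> s3
  s1 = a.0 has moves -a-> s4
  s2 = c.0 | 0 has moves -c-> s5
  s3 = 0 | b.0 has moves -b-> s5
  s4 = 0 has moves (no moves)
  s5 = 0 | 0 has moves (no moves)
LTS(Q): 5 reachable states
  t0 = a.0 + c.0 | b.0 has moves -a-> t1, -b-> t2, -c-> t3
  t1 = 0 has moves (no moves)
  t2 = c.0 | 0 has moves -c-> t4
  t3 = 0 | b.0 has moves -b-> t4
  t4 = 0 | 0 has moves (no moves)
Executing ba from P (initial set {s0}):
  [1] b ⇒ {s1, s2}
  [2] a ⇒ {s4}
  — P admits the full trace.
Executing ba from Q (initial set {t0}):
  [1] b ⇒ {t2}
  [2] a ⇒ ∅  — Q cannot continue

NO — witness ⟨ba⟩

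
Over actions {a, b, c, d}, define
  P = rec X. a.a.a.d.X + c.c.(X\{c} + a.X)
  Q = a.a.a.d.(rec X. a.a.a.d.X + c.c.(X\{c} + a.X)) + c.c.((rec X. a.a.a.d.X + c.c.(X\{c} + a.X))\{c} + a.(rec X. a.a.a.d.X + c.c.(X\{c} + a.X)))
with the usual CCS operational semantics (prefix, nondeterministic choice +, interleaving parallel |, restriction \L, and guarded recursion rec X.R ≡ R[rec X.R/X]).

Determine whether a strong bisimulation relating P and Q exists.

Reachable graph of P (10 states):
  s0 = rec X. a.a.a.d.X + c.c.(X\{c} + a.X) :: --a--▸ s1, --c--▸ s2
  s1 = a.a.d.(rec X. a.a.a.d.X + c.c.(X\{c} + a.X)) :: --a--▸ s3
  s2 = c.((rec X. a.a.a.d.X + c.c.(X\{c} + a.X))\{c} + a.(rec X. a.a.a.d.X + c.c.(X\{c} + a.X))) :: --c--▸ s4
  s3 = a.d.(rec X. a.a.a.d.X + c.c.(X\{c} + a.X)) :: --a--▸ s5
  s4 = (rec X. a.a.a.d.X + c.c.(X\{c} + a.X))\{c} + a.(rec X. a.a.a.d.X + c.c.(X\{c} + a.X)) :: --a--▸ s0, --a--▸ s6
  s5 = d.(rec X. a.a.a.d.X + c.c.(X\{c} + a.X)) :: --d--▸ s0
  s6 = (a.a.d.(rec X. a.a.a.d.X + c.c.(X\{c} + a.X)))\{c} :: --a--▸ s7
  s7 = (a.d.(rec X. a.a.a.d.X + c.c.(X\{c} + a.X)))\{c} :: --a--▸ s8
  s8 = (d.(rec X. a.a.a.d.X + c.c.(X\{c} + a.X)))\{c} :: --d--▸ s9
  s9 = (rec X. a.a.a.d.X + c.c.(X\{c} + a.X))\{c} :: --a--▸ s6
Reachable graph of Q (11 states):
  t0 = a.a.a.d.(rec X. a.a.a.d.X + c.c.(X\{c} + a.X)) + c.c.((rec X. a.a.a.d.X + c.c.(X\{c} + a.X))\{c} + a.(rec X. a.a.a.d.X + c.c.(X\{c} + a.X))) :: --a--▸ t1, --c--▸ t2
  t1 = a.a.d.(rec X. a.a.a.d.X + c.c.(X\{c} + a.X)) :: --a--▸ t3
  t2 = c.((rec X. a.a.a.d.X + c.c.(X\{c} + a.X))\{c} + a.(rec X. a.a.a.d.X + c.c.(X\{c} + a.X))) :: --c--▸ t4
  t3 = a.d.(rec X. a.a.a.d.X + c.c.(X\{c} + a.X)) :: --a--▸ t5
  t4 = (rec X. a.a.a.d.X + c.c.(X\{c} + a.X))\{c} + a.(rec X. a.a.a.d.X + c.c.(X\{c} + a.X)) :: --a--▸ t6, --a--▸ t7
  t5 = d.(rec X. a.a.a.d.X + c.c.(X\{c} + a.X)) :: --d--▸ t7
  t6 = (a.a.d.(rec X. a.a.a.d.X + c.c.(X\{c} + a.X)))\{c} :: --a--▸ t8
  t7 = rec X. a.a.a.d.X + c.c.(X\{c} + a.X) :: --a--▸ t1, --c--▸ t2
  t8 = (a.d.(rec X. a.a.a.d.X + c.c.(X\{c} + a.X)))\{c} :: --a--▸ t9
  t9 = (d.(rec X. a.a.a.d.X + c.c.(X\{c} + a.X)))\{c} :: --d--▸ t10
  t10 = (rec X. a.a.a.d.X + c.c.(X\{c} + a.X))\{c} :: --a--▸ t6
Coarsest stable partition (strong bisimilarity classes):
  B0 = {s0, t0, t7}
  B1 = {s1, t1}
  B2 = {s3, t3}
  B3 = {s5, t5}
  B4 = {s2, t2}
  B5 = {s4, t4}
  B6 = {s6, t6}
  B7 = {s7, t8}
  B8 = {s8, t9}
  B9 = {s9, t10}
s0 ∈ B0, t0 ∈ B0 → same block

YES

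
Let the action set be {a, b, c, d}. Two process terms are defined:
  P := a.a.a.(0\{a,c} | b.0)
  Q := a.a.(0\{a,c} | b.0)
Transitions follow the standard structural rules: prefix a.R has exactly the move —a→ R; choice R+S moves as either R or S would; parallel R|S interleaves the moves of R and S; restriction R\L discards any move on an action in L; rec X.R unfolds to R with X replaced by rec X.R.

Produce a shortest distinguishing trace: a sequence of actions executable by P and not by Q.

aaa

Reachable graph of P (5 states):
  m0 = a.a.a.(0\{a,c} | b.0) :: =a=> m1
  m1 = a.a.(0\{a,c} | b.0) :: =a=> m2
  m2 = a.(0\{a,c} | b.0) :: =a=> m3
  m3 = 0\{a,c} | b.0 :: =b=> m4
  m4 = 0\{a,c} | 0 :: ·
Reachable graph of Q (4 states):
  n0 = a.a.(0\{a,c} | b.0) :: =a=> n1
  n1 = a.(0\{a,c} | b.0) :: =a=> n2
  n2 = 0\{a,c} | b.0 :: =b=> n3
  n3 = 0\{a,c} | 0 :: ·
Executing aaa from P (initial set {m0}):
  step 1 (a): {m1}
  step 2 (a): {m2}
  step 3 (a): {m3}
  P completes σ.
Executing aaa from Q (initial set {n0}):
  step 1 (a): {n1}
  step 2 (a): {n2}
  step 3 (a): ∅  — Q cannot continue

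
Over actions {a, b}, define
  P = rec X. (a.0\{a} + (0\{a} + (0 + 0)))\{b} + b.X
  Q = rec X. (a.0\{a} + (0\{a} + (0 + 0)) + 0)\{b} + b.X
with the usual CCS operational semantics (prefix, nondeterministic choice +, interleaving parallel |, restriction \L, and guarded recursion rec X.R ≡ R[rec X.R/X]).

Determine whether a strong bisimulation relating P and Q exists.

Reachable graph of P (2 states):
  s0 = rec X. (a.0\{a} + (0\{a} + (0 + 0)))\{b} + b.X has moves ··a··> s1, ··b··> s0
  s1 = 0\{a}\{b} has moves stopped
Reachable graph of Q (2 states):
  t0 = rec X. (a.0\{a} + (0\{a} + (0 + 0)) + 0)\{b} + b.X has moves ··a··> t1, ··b··> t0
  t1 = 0\{a}\{b} has moves stopped
Partition-refinement fixed point:
  B0 = {s0, t0}
  B1 = {s1, t1}
s0 ∈ B0, t0 ∈ B0 → same block

P ~ Q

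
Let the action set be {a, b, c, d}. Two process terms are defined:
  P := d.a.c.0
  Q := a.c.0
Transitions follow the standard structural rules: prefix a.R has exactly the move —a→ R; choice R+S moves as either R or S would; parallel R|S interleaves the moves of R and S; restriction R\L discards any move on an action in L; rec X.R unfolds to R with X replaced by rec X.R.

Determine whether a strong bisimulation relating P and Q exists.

LTS(P): 4 reachable states
  p0 = d.a.c.0 ⊢ -d-> p1
  p1 = a.c.0 ⊢ -a-> p2
  p2 = c.0 ⊢ -c-> p3
  p3 = 0 ⊢ ·
LTS(Q): 3 reachable states
  q0 = a.c.0 ⊢ -a-> q1
  q1 = c.0 ⊢ -c-> q2
  q2 = 0 ⊢ ·
Bisimilarity quotient blocks:
  B0 = {p0}
  B1 = {p1, q0}
  B2 = {p2, q1}
  B3 = {p3, q2}
p0 ∈ B0, q0 ∈ B1 → different blocks

not bisimilar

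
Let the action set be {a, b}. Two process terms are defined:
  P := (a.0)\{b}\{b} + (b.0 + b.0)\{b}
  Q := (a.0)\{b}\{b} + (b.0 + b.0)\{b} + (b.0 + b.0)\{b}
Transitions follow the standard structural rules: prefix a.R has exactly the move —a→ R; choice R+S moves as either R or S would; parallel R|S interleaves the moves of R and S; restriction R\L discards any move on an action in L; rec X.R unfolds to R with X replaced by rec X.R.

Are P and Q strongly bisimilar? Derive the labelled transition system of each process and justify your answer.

Reachable graph of P (2 states):
  m0 = (a.0)\{b}\{b} + (b.0 + b.0)\{b} has moves ··a··> m1
  m1 = 0\{b}\{b} has moves ·
Reachable graph of Q (2 states):
  n0 = (a.0)\{b}\{b} + (b.0 + b.0)\{b} + (b.0 + b.0)\{b} has moves ··a··> n1
  n1 = 0\{b}\{b} has moves ·
Bisimilarity quotient blocks:
  B0 = {m0, n0}
  B1 = {m1, n1}
m0 ∈ B0, n0 ∈ B0 → same block

bisimilar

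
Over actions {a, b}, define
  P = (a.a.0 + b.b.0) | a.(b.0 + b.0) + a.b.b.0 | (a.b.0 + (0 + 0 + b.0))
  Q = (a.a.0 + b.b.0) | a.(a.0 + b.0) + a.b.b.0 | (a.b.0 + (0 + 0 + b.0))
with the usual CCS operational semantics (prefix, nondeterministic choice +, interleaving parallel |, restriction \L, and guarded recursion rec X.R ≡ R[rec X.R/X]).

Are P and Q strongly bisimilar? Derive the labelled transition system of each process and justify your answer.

Reachable graph of P (21 states):
  s0 = (a.a.0 + b.b.0) | a.(b.0 + b.0) + a.b.b.0 | (a.b.0 + (0 + 0 + b.0)) has moves —a→ s1, —a→ s2, —a→ s3, —a→ s4, —b→ s5, —b→ s6
  s1 = (a.a.0 + b.b.0) | (b.0 + b.0) has moves —a→ s7, —b→ s8, —b→ s9
  s2 = a.0 | a.(b.0 + b.0) has moves —a→ s10, —a→ s7
  s3 = a.b.b.0 | b.0 has moves —a→ s11, —b→ s5
  s4 = b.b.0 | (a.b.0 + (0 + 0 + b.0)) has moves —a→ s11, —b→ s12, —b→ s13
  s5 = a.b.b.0 | 0 has moves —a→ s13
  s6 = b.0 | a.(b.0 + b.0) has moves —a→ s9, —b→ s10
  s7 = a.0 | (b.0 + b.0) has moves —a→ s14, —b→ s15
  s8 = (a.a.0 + b.b.0) | 0 has moves —a→ s15, —b→ s16
  s9 = b.0 | (b.0 + b.0) has moves —b→ s14, —b→ s16
  s10 = 0 | a.(b.0 + b.0) has moves —a→ s14
  s11 = b.b.0 | b.0 has moves —b→ s13, —b→ s17
  s12 = b.0 | (a.b.0 + (0 + 0 + b.0)) has moves —a→ s17, —b→ s16, —b→ s18
  s13 = b.b.0 | 0 has moves —b→ s16
  s14 = 0 | (b.0 + b.0) has moves —b→ s19
  s15 = a.0 | 0 has moves —a→ s19
  s16 = b.0 | 0 has moves —b→ s19
  s17 = b.0 | b.0 has moves —b→ s16, —b→ s20
  s18 = 0 | (a.b.0 + (0 + 0 + b.0)) has moves —a→ s20, —b→ s19
  s19 = 0 | 0 has moves stopped
  s20 = 0 | b.0 has moves —b→ s19
Reachable graph of Q (21 states):
  t0 = (a.a.0 + b.b.0) | a.(a.0 + b.0) + a.b.b.0 | (a.b.0 + (0 + 0 + b.0)) has moves —a→ t1, —a→ t2, —a→ t3, —a→ t4, —b→ t5, —b→ t6
  t1 = (a.a.0 + b.b.0) | (a.0 + b.0) has moves —a→ t7, —a→ t8, —b→ t7, —b→ t9
  t2 = a.0 | a.(a.0 + b.0) has moves —a→ t10, —a→ t8
  t3 = a.b.b.0 | b.0 has moves —a→ t11, —b→ t5
  t4 = b.b.0 | (a.b.0 + (0 + 0 + b.0)) has moves —a→ t11, —b→ t12, —b→ t13
  t5 = a.b.b.0 | 0 has moves —a→ t13
  t6 = b.0 | a.(a.0 + b.0) has moves —a→ t9, —b→ t10
  t7 = (a.a.0 + b.b.0) | 0 has moves —a→ t14, —b→ t15
  t8 = a.0 | (a.0 + b.0) has moves —a→ t14, —a→ t16, —b→ t14
  t9 = b.0 | (a.0 + b.0) has moves —a→ t15, —b→ t15, —b→ t16
  t10 = 0 | a.(a.0 + b.0) has moves —a→ t16
  t11 = b.b.0 | b.0 has moves —b→ t13, —b→ t17
  t12 = b.0 | (a.b.0 + (0 + 0 + b.0)) has moves —a→ t17, —b→ t15, —b→ t18
  t13 = b.b.0 | 0 has moves —b→ t15
  t14 = a.0 | 0 has moves —a→ t19
  t15 = b.0 | 0 has moves —b→ t19
  t16 = 0 | (a.0 + b.0) has moves —a→ t19, —b→ t19
  t17 = b.0 | b.0 has moves —b→ t15, —b→ t20
  t18 = 0 | (a.b.0 + (0 + 0 + b.0)) has moves —a→ t20, —b→ t19
  t19 = 0 | 0 has moves stopped
  t20 = 0 | b.0 has moves —b→ t19
Coarsest stable partition (strong bisimilarity classes):
  B0 = {s0}
  B1 = {s5, t5}
  B2 = {s13, s17, s9, t13, t17}
  B3 = {s14, s16, s20, t15, t20}
  B4 = {s19, t19}
  B5 = {s6}
  B6 = {s10}
  B7 = {s3, t3}
  B8 = {s11, t11}
  B9 = {s2}
  B10 = {s7}
  B11 = {s15, t14}
  B12 = {s1}
  B13 = {s8, t7}
  B14 = {s4, t4}
  B15 = {s12, t12}
  B16 = {s18, t18}
  B17 = {t0}
  B18 = {t1}
  B19 = {t8}
  B20 = {t16}
  B21 = {t9}
  B22 = {t2}
  B23 = {t10}
  B24 = {t6}
s0 ∈ B0, t0 ∈ B17 → different blocks

P ≁ Q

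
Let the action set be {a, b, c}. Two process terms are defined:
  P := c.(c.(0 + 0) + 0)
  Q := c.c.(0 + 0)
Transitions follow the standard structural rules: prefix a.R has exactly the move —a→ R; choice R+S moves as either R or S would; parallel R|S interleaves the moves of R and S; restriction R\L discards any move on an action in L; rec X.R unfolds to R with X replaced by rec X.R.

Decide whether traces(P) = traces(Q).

LTS(P): 3 reachable states
  u0 = c.(c.(0 + 0) + 0) has moves -c-> u1
  u1 = c.(0 + 0) + 0 has moves -c-> u2
  u2 = 0 + 0 has moves stopped
LTS(Q): 3 reachable states
  v0 = c.c.(0 + 0) has moves -c-> v1
  v1 = c.(0 + 0) has moves -c-> v2
  v2 = 0 + 0 has moves stopped
Coarsest stable partition (strong bisimilarity classes):
  B0 = {u0, v0}
  B1 = {u1, v1}
  B2 = {u2, v2}
u0 ∈ B0, v0 ∈ B0 → same block
Bisimilar ⇒ trace-equivalent.

trace-equivalent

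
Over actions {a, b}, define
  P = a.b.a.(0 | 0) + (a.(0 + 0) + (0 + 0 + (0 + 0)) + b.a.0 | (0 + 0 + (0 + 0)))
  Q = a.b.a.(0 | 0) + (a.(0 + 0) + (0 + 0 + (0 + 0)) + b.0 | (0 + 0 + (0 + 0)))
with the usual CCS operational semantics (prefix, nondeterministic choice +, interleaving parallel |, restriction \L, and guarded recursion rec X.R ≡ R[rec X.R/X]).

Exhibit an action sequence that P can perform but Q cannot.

Reachable graph of P (7 states):
  p0 = a.b.a.(0 | 0) + (a.(0 + 0) + (0 + 0 + (0 + 0)) + b.a.0 | (0 + 0 + (0 + 0))) :: --a--▸ p1, --a--▸ p2, --b--▸ p3
  p1 = 0 + 0 :: deadlocked
  p2 = b.a.(0 | 0) :: --b--▸ p4
  p3 = a.0 | (0 + 0 + (0 + 0)) :: --a--▸ p5
  p4 = a.(0 | 0) :: --a--▸ p6
  p5 = 0 | (0 + 0 + (0 + 0)) :: deadlocked
  p6 = 0 | 0 :: deadlocked
Reachable graph of Q (6 states):
  q0 = a.b.a.(0 | 0) + (a.(0 + 0) + (0 + 0 + (0 + 0)) + b.0 | (0 + 0 + (0 + 0))) :: --a--▸ q1, --a--▸ q2, --b--▸ q3
  q1 = 0 + 0 :: deadlocked
  q2 = b.a.(0 | 0) :: --b--▸ q4
  q3 = 0 | (0 + 0 + (0 + 0)) :: deadlocked
  q4 = a.(0 | 0) :: --a--▸ q5
  q5 = 0 | 0 :: deadlocked
Executing ba from P (initial set {p0}):
  after b @ step 1: {p3}
  after a @ step 2: {p5}
  ✓ P
Executing ba from Q (initial set {q0}):
  after b @ step 1: {q3}
  after a @ step 2: no successor for Q

ba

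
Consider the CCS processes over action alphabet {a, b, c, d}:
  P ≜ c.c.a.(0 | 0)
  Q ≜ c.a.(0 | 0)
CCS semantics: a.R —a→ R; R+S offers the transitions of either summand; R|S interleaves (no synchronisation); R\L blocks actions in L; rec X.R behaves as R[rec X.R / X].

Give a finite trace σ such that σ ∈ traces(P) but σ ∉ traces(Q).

cc

LTS(P): 4 reachable states
  s0 = c.c.a.(0 | 0) has moves =c=> s1
  s1 = c.a.(0 | 0) has moves =c=> s2
  s2 = a.(0 | 0) has moves =a=> s3
  s3 = 0 | 0 has moves (no moves)
LTS(Q): 3 reachable states
  t0 = c.a.(0 | 0) has moves =c=> t1
  t1 = a.(0 | 0) has moves =a=> t2
  t2 = 0 | 0 has moves (no moves)
Run σ = ⟨cc⟩ on P: start {s0}
  after c @ step 1: {s1}
  after c @ step 2: {s2}
  — P admits the full trace.
Run σ = ⟨cc⟩ on Q: start {t0}
  after c @ step 1: {t1}
  after c @ step 2: no successor for Q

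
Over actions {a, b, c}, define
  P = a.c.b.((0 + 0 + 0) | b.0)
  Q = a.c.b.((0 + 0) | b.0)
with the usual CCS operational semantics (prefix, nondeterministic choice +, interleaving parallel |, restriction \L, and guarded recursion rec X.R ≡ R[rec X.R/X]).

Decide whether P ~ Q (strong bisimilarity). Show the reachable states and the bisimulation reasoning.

YES

P's transition system — 5 states:
  p0 = a.c.b.((0 + 0 + 0) | b.0) ⊢ --a--▸ p1
  p1 = c.b.((0 + 0 + 0) | b.0) ⊢ --c--▸ p2
  p2 = b.((0 + 0 + 0) | b.0) ⊢ --b--▸ p3
  p3 = (0 + 0 + 0) | b.0 ⊢ --b--▸ p4
  p4 = (0 + 0 + 0) | 0 ⊢ (no moves)
Q's transition system — 5 states:
  q0 = a.c.b.((0 + 0) | b.0) ⊢ --a--▸ q1
  q1 = c.b.((0 + 0) | b.0) ⊢ --c--▸ q2
  q2 = b.((0 + 0) | b.0) ⊢ --b--▸ q3
  q3 = (0 + 0) | b.0 ⊢ --b--▸ q4
  q4 = (0 + 0) | 0 ⊢ (no moves)
Bisimilarity quotient blocks:
  B0 = {p0, q0}
  B1 = {p1, q1}
  B2 = {p2, q2}
  B3 = {p3, q3}
  B4 = {p4, q4}
p0 ∈ B0, q0 ∈ B0 → same block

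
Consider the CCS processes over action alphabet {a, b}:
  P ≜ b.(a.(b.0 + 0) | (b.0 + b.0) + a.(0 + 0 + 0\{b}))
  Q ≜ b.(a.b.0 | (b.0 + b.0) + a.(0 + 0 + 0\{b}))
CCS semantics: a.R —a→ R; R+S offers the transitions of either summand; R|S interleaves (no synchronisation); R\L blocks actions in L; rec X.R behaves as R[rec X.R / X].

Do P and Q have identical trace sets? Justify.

P's transition system — 8 states:
  m0 = b.(a.(b.0 + 0) | (b.0 + b.0) + a.(0 + 0 + 0\{b})) ⊢ --b--▸ m1
  m1 = a.(b.0 + 0) | (b.0 + b.0) + a.(0 + 0 + 0\{b}) ⊢ --a--▸ m2, --a--▸ m3, --b--▸ m4
  m2 = (b.0 + 0) | (b.0 + b.0) ⊢ --b--▸ m5, --b--▸ m6
  m3 = 0 + 0 + 0\{b} ⊢ ·
  m4 = a.(b.0 + 0) | 0 ⊢ --a--▸ m5
  m5 = (b.0 + 0) | 0 ⊢ --b--▸ m7
  m6 = 0 | (b.0 + b.0) ⊢ --b--▸ m7
  m7 = 0 | 0 ⊢ ·
Q's transition system — 8 states:
  n0 = b.(a.b.0 | (b.0 + b.0) + a.(0 + 0 + 0\{b})) ⊢ --b--▸ n1
  n1 = a.b.0 | (b.0 + b.0) + a.(0 + 0 + 0\{b}) ⊢ --a--▸ n2, --a--▸ n3, --b--▸ n4
  n2 = 0 + 0 + 0\{b} ⊢ ·
  n3 = b.0 | (b.0 + b.0) ⊢ --b--▸ n5, --b--▸ n6
  n4 = a.b.0 | 0 ⊢ --a--▸ n6
  n5 = 0 | (b.0 + b.0) ⊢ --b--▸ n7
  n6 = b.0 | 0 ⊢ --b--▸ n7
  n7 = 0 | 0 ⊢ ·
Partition-refinement fixed point:
  B0 = {m0, n0}
  B1 = {m1, n1}
  B2 = {m2, n3}
  B3 = {m5, m6, n5, n6}
  B4 = {m3, m7, n2, n7}
  B5 = {m4, n4}
m0 ∈ B0, n0 ∈ B0 → same block
Bisimilar ⇒ trace-equivalent.

traces(P) = traces(Q)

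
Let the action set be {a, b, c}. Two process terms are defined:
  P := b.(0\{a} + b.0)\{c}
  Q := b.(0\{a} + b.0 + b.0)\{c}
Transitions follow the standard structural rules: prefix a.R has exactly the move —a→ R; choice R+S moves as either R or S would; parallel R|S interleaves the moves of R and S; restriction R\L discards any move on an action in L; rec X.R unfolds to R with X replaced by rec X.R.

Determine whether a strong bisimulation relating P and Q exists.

bisimilar

P's transition system — 3 states:
  p0 = b.(0\{a} + b.0)\{c} ⊢ =b=> p1
  p1 = (0\{a} + b.0)\{c} ⊢ =b=> p2
  p2 = 0\{c} ⊢ ∅
Q's transition system — 3 states:
  q0 = b.(0\{a} + b.0 + b.0)\{c} ⊢ =b=> q1
  q1 = (0\{a} + b.0 + b.0)\{c} ⊢ =b=> q2
  q2 = 0\{c} ⊢ ∅
Coarsest stable partition (strong bisimilarity classes):
  B0 = {p0, q0}
  B1 = {p1, q1}
  B2 = {p2, q2}
p0 ∈ B0, q0 ∈ B0 → same block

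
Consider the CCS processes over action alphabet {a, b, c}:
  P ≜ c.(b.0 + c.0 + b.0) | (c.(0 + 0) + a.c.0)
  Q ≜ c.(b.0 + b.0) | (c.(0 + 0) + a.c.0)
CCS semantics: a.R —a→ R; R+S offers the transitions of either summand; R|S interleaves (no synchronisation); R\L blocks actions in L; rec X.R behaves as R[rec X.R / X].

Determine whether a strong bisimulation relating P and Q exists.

P ≁ Q

P's transition system — 12 states:
  s0 = c.(b.0 + c.0 + b.0) | (c.(0 + 0) + a.c.0) | -a-> s1, -c-> s2, -c-> s3
  s1 = c.(b.0 + c.0 + b.0) | c.0 | -c-> s4, -c-> s5
  s2 = (b.0 + c.0 + b.0) | (c.(0 + 0) + a.c.0) | -a-> s4, -b-> s6, -c-> s6, -c-> s7
  s3 = c.(b.0 + c.0 + b.0) | (0 + 0) | -c-> s7
  s4 = (b.0 + c.0 + b.0) | c.0 | -b-> s8, -c-> s8, -c-> s9
  s5 = c.(b.0 + c.0 + b.0) | 0 | -c-> s9
  s6 = 0 | (c.(0 + 0) + a.c.0) | -a-> s8, -c-> s10
  s7 = (b.0 + c.0 + b.0) | (0 + 0) | -b-> s10, -c-> s10
  s8 = 0 | c.0 | -c-> s11
  s9 = (b.0 + c.0 + b.0) | 0 | -b-> s11, -c-> s11
  s10 = 0 | (0 + 0) | (no moves)
  s11 = 0 | 0 | (no moves)
Q's transition system — 12 states:
  t0 = c.(b.0 + b.0) | (c.(0 + 0) + a.c.0) | -a-> t1, -c-> t2, -c-> t3
  t1 = c.(b.0 + b.0) | c.0 | -c-> t4, -c-> t5
  t2 = (b.0 + b.0) | (c.(0 + 0) + a.c.0) | -a-> t4, -b-> t6, -c-> t7
  t3 = c.(b.0 + b.0) | (0 + 0) | -c-> t7
  t4 = (b.0 + b.0) | c.0 | -b-> t8, -c-> t9
  t5 = c.(b.0 + b.0) | 0 | -c-> t9
  t6 = 0 | (c.(0 + 0) + a.c.0) | -a-> t8, -c-> t10
  t7 = (b.0 + b.0) | (0 + 0) | -b-> t10
  t8 = 0 | c.0 | -c-> t11
  t9 = (b.0 + b.0) | 0 | -b-> t11
  t10 = 0 | (0 + 0) | (no moves)
  t11 = 0 | 0 | (no moves)
Coarsest stable partition (strong bisimilarity classes):
  B0 = {s0}
  B1 = {s3, s5}
  B2 = {s7, s9}
  B3 = {s10, s11, t10, t11}
  B4 = {s2}
  B5 = {s6, t6}
  B6 = {s8, t8}
  B7 = {s4}
  B8 = {s1}
  B9 = {t0}
  B10 = {t1}
  B11 = {t3, t5}
  B12 = {t7, t9}
  B13 = {t4}
  B14 = {t2}
s0 ∈ B0, t0 ∈ B9 → different blocks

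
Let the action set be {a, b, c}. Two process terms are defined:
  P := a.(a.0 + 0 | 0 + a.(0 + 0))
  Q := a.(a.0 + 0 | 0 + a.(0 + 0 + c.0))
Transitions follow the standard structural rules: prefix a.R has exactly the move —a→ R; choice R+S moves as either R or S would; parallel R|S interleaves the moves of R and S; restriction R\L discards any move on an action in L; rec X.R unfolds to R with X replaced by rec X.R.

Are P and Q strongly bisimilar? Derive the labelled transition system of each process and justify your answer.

Reachable graph of P (4 states):
  p0 = a.(a.0 + 0 | 0 + a.(0 + 0)) :: -a-> p1
  p1 = a.0 + 0 | 0 + a.(0 + 0) :: -a-> p2, -a-> p3
  p2 = 0 :: stopped
  p3 = 0 + 0 :: stopped
Reachable graph of Q (4 states):
  q0 = a.(a.0 + 0 | 0 + a.(0 + 0 + c.0)) :: -a-> q1
  q1 = a.0 + 0 | 0 + a.(0 + 0 + c.0) :: -a-> q2, -a-> q3
  q2 = 0 :: stopped
  q3 = 0 + 0 + c.0 :: -c-> q2
Bisimilarity quotient blocks:
  B0 = {p0}
  B1 = {p1}
  B2 = {p2, p3, q2}
  B3 = {q0}
  B4 = {q1}
  B5 = {q3}
p0 ∈ B0, q0 ∈ B3 → different blocks

P ≁ Q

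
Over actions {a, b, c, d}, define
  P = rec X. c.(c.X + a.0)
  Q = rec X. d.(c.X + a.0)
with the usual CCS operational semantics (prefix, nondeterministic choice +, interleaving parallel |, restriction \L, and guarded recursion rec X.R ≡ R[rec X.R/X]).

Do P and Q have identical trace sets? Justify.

traces(P) ≠ traces(Q) — witness ⟨c⟩

P's transition system — 3 states:
  p0 = rec X. c.(c.X + a.0) :: --c--▸ p1
  p1 = c.(rec X. c.(c.X + a.0)) + a.0 :: --a--▸ p2, --c--▸ p0
  p2 = 0 :: stopped
Q's transition system — 3 states:
  q0 = rec X. d.(c.X + a.0) :: --d--▸ q1
  q1 = c.(rec X. d.(c.X + a.0)) + a.0 :: --a--▸ q2, --c--▸ q0
  q2 = 0 :: stopped
Executing c from P (initial set {p0}):
  step 1 (c): {p1}
  P completes σ.
Executing c from Q (initial set {q0}):
  step 1 (c): no successor for Q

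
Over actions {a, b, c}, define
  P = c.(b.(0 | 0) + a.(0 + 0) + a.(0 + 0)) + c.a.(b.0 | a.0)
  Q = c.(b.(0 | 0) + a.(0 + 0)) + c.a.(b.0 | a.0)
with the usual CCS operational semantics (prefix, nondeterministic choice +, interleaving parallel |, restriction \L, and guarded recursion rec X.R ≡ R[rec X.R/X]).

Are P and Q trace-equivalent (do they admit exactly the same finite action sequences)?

YES

LTS(P): 8 reachable states
  m0 = c.(b.(0 | 0) + a.(0 + 0) + a.(0 + 0)) + c.a.(b.0 | a.0) → --c--▸ m1, --c--▸ m2
  m1 = a.(b.0 | a.0) → --a--▸ m3
  m2 = b.(0 | 0) + a.(0 + 0) + a.(0 + 0) → --a--▸ m4, --b--▸ m5
  m3 = b.0 | a.0 → --a--▸ m6, --b--▸ m7
  m4 = 0 + 0 → stopped
  m5 = 0 | 0 → stopped
  m6 = b.0 | 0 → --b--▸ m5
  m7 = 0 | a.0 → --a--▸ m5
LTS(Q): 8 reachable states
  n0 = c.(b.(0 | 0) + a.(0 + 0)) + c.a.(b.0 | a.0) → --c--▸ n1, --c--▸ n2
  n1 = a.(b.0 | a.0) → --a--▸ n3
  n2 = b.(0 | 0) + a.(0 + 0) → --a--▸ n4, --b--▸ n5
  n3 = b.0 | a.0 → --a--▸ n6, --b--▸ n7
  n4 = 0 + 0 → stopped
  n5 = 0 | 0 → stopped
  n6 = b.0 | 0 → --b--▸ n5
  n7 = 0 | a.0 → --a--▸ n5
Bisimilarity quotient blocks:
  B0 = {m0, n0}
  B1 = {m1, n1}
  B2 = {m3, n3}
  B3 = {m7, n7}
  B4 = {m4, m5, n4, n5}
  B5 = {m6, n6}
  B6 = {m2, n2}
m0 ∈ B0, n0 ∈ B0 → same block
Bisimilar ⇒ trace-equivalent.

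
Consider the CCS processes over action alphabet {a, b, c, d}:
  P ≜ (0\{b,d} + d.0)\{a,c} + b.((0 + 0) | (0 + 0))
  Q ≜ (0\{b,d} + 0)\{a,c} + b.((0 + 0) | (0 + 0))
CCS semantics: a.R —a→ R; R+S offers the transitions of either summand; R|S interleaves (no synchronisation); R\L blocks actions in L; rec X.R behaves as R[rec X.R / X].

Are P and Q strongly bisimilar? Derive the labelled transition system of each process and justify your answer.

P ≁ Q

LTS(P): 3 reachable states
  p0 = (0\{b,d} + d.0)\{a,c} + b.((0 + 0) | (0 + 0)) ⊢ -b-> p1, -d-> p2
  p1 = (0 + 0) | (0 + 0) ⊢ stopped
  p2 = 0\{a,c} ⊢ stopped
LTS(Q): 2 reachable states
  q0 = (0\{b,d} + 0)\{a,c} + b.((0 + 0) | (0 + 0)) ⊢ -b-> q1
  q1 = (0 + 0) | (0 + 0) ⊢ stopped
Partition-refinement fixed point:
  B0 = {p0}
  B1 = {p1, p2, q1}
  B2 = {q0}
p0 ∈ B0, q0 ∈ B2 → different blocks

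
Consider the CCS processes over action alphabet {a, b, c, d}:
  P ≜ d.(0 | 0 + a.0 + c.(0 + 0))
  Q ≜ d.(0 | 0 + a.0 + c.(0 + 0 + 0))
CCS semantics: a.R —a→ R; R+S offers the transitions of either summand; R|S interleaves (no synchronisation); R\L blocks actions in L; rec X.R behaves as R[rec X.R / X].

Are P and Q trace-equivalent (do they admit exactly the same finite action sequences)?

Reachable graph of P (4 states):
  p0 = d.(0 | 0 + a.0 + c.(0 + 0)) ⊢ ··d··> p1
  p1 = 0 | 0 + a.0 + c.(0 + 0) ⊢ ··a··> p2, ··c··> p3
  p2 = 0 ⊢ ∅
  p3 = 0 + 0 ⊢ ∅
Reachable graph of Q (4 states):
  q0 = d.(0 | 0 + a.0 + c.(0 + 0 + 0)) ⊢ ··d··> q1
  q1 = 0 | 0 + a.0 + c.(0 + 0 + 0) ⊢ ··a··> q2, ··c··> q3
  q2 = 0 ⊢ ∅
  q3 = 0 + 0 + 0 ⊢ ∅
Coarsest stable partition (strong bisimilarity classes):
  B0 = {p0, q0}
  B1 = {p1, q1}
  B2 = {p2, p3, q2, q3}
p0 ∈ B0, q0 ∈ B0 → same block
Bisimilar ⇒ trace-equivalent.

trace-equivalent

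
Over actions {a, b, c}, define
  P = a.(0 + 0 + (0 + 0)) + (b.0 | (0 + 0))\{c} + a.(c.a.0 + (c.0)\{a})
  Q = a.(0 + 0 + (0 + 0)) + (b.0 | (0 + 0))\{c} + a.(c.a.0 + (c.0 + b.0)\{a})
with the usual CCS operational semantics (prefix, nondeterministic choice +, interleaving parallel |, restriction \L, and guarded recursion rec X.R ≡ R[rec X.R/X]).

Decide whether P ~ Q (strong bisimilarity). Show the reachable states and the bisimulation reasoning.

P ≁ Q

LTS(P): 7 reachable states
  s0 = a.(0 + 0 + (0 + 0)) + (b.0 | (0 + 0))\{c} + a.(c.a.0 + (c.0)\{a}) has moves —a→ s1, —a→ s2, —b→ s3
  s1 = 0 + 0 + (0 + 0) has moves deadlocked
  s2 = c.a.0 + (c.0)\{a} has moves —c→ s4, —c→ s5
  s3 = (0 | (0 + 0))\{c} has moves deadlocked
  s4 = 0\{a} has moves deadlocked
  s5 = a.0 has moves —a→ s6
  s6 = 0 has moves deadlocked
LTS(Q): 7 reachable states
  t0 = a.(0 + 0 + (0 + 0)) + (b.0 | (0 + 0))\{c} + a.(c.a.0 + (c.0 + b.0)\{a}) has moves —a→ t1, —a→ t2, —b→ t3
  t1 = 0 + 0 + (0 + 0) has moves deadlocked
  t2 = c.a.0 + (c.0 + b.0)\{a} has moves —b→ t4, —c→ t4, —c→ t5
  t3 = (0 | (0 + 0))\{c} has moves deadlocked
  t4 = 0\{a} has moves deadlocked
  t5 = a.0 has moves —a→ t6
  t6 = 0 has moves deadlocked
Partition-refinement fixed point:
  B0 = {s0}
  B1 = {s1, s3, s4, s6, t1, t3, t4, t6}
  B2 = {s2}
  B3 = {s5, t5}
  B4 = {t0}
  B5 = {t2}
s0 ∈ B0, t0 ∈ B4 → different blocks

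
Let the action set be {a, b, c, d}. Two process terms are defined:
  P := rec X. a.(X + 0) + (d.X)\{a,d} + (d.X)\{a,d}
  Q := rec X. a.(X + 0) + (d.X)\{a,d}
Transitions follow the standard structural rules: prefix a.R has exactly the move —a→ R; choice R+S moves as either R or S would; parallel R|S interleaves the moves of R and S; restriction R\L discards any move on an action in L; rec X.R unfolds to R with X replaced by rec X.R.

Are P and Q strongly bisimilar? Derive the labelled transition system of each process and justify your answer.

bisimilar

P's transition system — 2 states:
  s0 = rec X. a.(X + 0) + (d.X)\{a,d} + (d.X)\{a,d} → ··a··> s1
  s1 = (rec X. a.(X + 0) + (d.X)\{a,d} + (d.X)\{a,d}) + 0 → ··a··> s1
Q's transition system — 2 states:
  t0 = rec X. a.(X + 0) + (d.X)\{a,d} → ··a··> t1
  t1 = (rec X. a.(X + 0) + (d.X)\{a,d}) + 0 → ··a··> t1
Partition-refinement fixed point:
  B0 = {s0, s1, t0, t1}
s0 ∈ B0, t0 ∈ B0 → same block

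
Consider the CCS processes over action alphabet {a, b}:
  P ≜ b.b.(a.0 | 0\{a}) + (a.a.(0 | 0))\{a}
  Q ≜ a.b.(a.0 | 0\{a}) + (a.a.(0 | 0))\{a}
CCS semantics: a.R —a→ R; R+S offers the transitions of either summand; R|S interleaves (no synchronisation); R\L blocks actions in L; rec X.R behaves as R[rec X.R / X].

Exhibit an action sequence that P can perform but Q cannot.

b

P's transition system — 4 states:
  u0 = b.b.(a.0 | 0\{a}) + (a.a.(0 | 0))\{a} → --b--▸ u1
  u1 = b.(a.0 | 0\{a}) → --b--▸ u2
  u2 = a.0 | 0\{a} → --a--▸ u3
  u3 = 0 | 0\{a} → ∅
Q's transition system — 4 states:
  v0 = a.b.(a.0 | 0\{a}) + (a.a.(0 | 0))\{a} → --a--▸ v1
  v1 = b.(a.0 | 0\{a}) → --b--▸ v2
  v2 = a.0 | 0\{a} → --a--▸ v3
  v3 = 0 | 0\{a} → ∅
Run σ = ⟨b⟩ on P: start {u0}
  step 1 (b): {u1}
  — P admits the full trace.
Run σ = ⟨b⟩ on Q: start {v0}
  step 1 (b): ∅  — Q cannot continue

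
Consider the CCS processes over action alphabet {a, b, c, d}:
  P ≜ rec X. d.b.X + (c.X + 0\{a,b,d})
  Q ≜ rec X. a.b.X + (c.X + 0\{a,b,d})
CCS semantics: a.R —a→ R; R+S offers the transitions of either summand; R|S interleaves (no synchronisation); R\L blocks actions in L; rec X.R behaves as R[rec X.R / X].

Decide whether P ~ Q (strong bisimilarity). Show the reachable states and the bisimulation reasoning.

P ≁ Q

LTS(P): 2 reachable states
  s0 = rec X. d.b.X + (c.X + 0\{a,b,d}) :: —c→ s0, —d→ s1
  s1 = b.(rec X. d.b.X + (c.X + 0\{a,b,d})) :: —b→ s0
LTS(Q): 2 reachable states
  t0 = rec X. a.b.X + (c.X + 0\{a,b,d}) :: —a→ t1, —c→ t0
  t1 = b.(rec X. a.b.X + (c.X + 0\{a,b,d})) :: —b→ t0
Bisimilarity quotient blocks:
  B0 = {s0}
  B1 = {s1}
  B2 = {t0}
  B3 = {t1}
s0 ∈ B0, t0 ∈ B2 → different blocks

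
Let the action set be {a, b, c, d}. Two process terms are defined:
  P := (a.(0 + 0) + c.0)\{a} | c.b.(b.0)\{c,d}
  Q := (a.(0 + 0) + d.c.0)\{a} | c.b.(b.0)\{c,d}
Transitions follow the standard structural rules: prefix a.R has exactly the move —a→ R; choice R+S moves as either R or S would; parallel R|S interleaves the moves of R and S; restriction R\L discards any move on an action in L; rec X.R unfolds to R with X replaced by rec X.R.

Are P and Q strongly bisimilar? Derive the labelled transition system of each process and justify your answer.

Reachable graph of P (8 states):
  u0 = (a.(0 + 0) + c.0)\{a} | c.b.(b.0)\{c,d} | ··c··> u1, ··c··> u2
  u1 = (a.(0 + 0) + c.0)\{a} | b.(b.0)\{c,d} | ··b··> u3, ··c··> u4
  u2 = 0\{a} | c.b.(b.0)\{c,d} | ··c··> u4
  u3 = (a.(0 + 0) + c.0)\{a} | (b.0)\{c,d} | ··b··> u5, ··c··> u6
  u4 = 0\{a} | b.(b.0)\{c,d} | ··b··> u6
  u5 = (a.(0 + 0) + c.0)\{a} | 0\{c,d} | ··c··> u7
  u6 = 0\{a} | (b.0)\{c,d} | ··b··> u7
  u7 = 0\{a} | 0\{c,d} | ∅
Reachable graph of Q (12 states):
  v0 = (a.(0 + 0) + d.c.0)\{a} | c.b.(b.0)\{c,d} | ··c··> v1, ··d··> v2
  v1 = (a.(0 + 0) + d.c.0)\{a} | b.(b.0)\{c,d} | ··b··> v3, ··d··> v4
  v2 = (c.0)\{a} | c.b.(b.0)\{c,d} | ··c··> v4, ··c··> v5
  v3 = (a.(0 + 0) + d.c.0)\{a} | (b.0)\{c,d} | ··b··> v6, ··d··> v7
  v4 = (c.0)\{a} | b.(b.0)\{c,d} | ··b··> v7, ··c··> v8
  v5 = 0\{a} | c.b.(b.0)\{c,d} | ··c··> v8
  v6 = (a.(0 + 0) + d.c.0)\{a} | 0\{c,d} | ··d··> v9
  v7 = (c.0)\{a} | (b.0)\{c,d} | ··b··> v9, ··c··> v10
  v8 = 0\{a} | b.(b.0)\{c,d} | ··b··> v10
  v9 = (c.0)\{a} | 0\{c,d} | ··c··> v11
  v10 = 0\{a} | (b.0)\{c,d} | ··b··> v11
  v11 = 0\{a} | 0\{c,d} | ∅
Bisimilarity quotient blocks:
  B0 = {u0, v2}
  B1 = {u1, v4}
  B2 = {u4, v8}
  B3 = {u6, v10}
  B4 = {u7, v11}
  B5 = {u3, v7}
  B6 = {u5, v9}
  B7 = {u2, v5}
  B8 = {v0}
  B9 = {v1}
  B10 = {v3}
  B11 = {v6}
u0 ∈ B0, v0 ∈ B8 → different blocks

not bisimilar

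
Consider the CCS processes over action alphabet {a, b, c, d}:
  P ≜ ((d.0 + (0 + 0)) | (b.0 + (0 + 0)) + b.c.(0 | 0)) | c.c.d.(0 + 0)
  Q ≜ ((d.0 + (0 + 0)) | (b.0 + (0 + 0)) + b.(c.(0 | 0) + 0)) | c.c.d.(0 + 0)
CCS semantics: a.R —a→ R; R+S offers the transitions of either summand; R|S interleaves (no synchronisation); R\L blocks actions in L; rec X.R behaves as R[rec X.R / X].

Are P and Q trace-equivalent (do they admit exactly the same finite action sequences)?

Reachable graph of P (20 states):
  s0 = ((d.0 + (0 + 0)) | (b.0 + (0 + 0)) + b.c.(0 | 0)) | c.c.d.(0 + 0) | ··b··> s1, ··b··> s2, ··c··> s3, ··d··> s4
  s1 = (d.0 + (0 + 0)) | 0 | c.c.d.(0 + 0) | ··c··> s5, ··d··> s6
  s2 = c.(0 | 0) | c.c.d.(0 + 0) | ··c··> s6, ··c··> s7
  s3 = ((d.0 + (0 + 0)) | (b.0 + (0 + 0)) + b.c.(0 | 0)) | c.d.(0 + 0) | ··b··> s5, ··b··> s7, ··c··> s8, ··d··> s9
  s4 = 0 | (b.0 + (0 + 0)) | c.c.d.(0 + 0) | ··b··> s6, ··c··> s9
  s5 = (d.0 + (0 + 0)) | 0 | c.d.(0 + 0) | ··c··> s10, ··d··> s11
  s6 = 0 | 0 | c.c.d.(0 + 0) | ··c··> s11
  s7 = c.(0 | 0) | c.d.(0 + 0) | ··c··> s11, ··c··> s12
  s8 = ((d.0 + (0 + 0)) | (b.0 + (0 + 0)) + b.c.(0 | 0)) | d.(0 + 0) | ··b··> s10, ··b··> s12, ··d··> s13, ··d··> s14
  s9 = 0 | (b.0 + (0 + 0)) | c.d.(0 + 0) | ··b··> s11, ··c··> s14
  s10 = (d.0 + (0 + 0)) | 0 | d.(0 + 0) | ··d··> s15, ··d··> s16
  s11 = 0 | 0 | c.d.(0 + 0) | ··c··> s16
  s12 = c.(0 | 0) | d.(0 + 0) | ··c··> s16, ··d··> s17
  s13 = ((d.0 + (0 + 0)) | (b.0 + (0 + 0)) + b.c.(0 | 0)) | (0 + 0) | ··b··> s15, ··b··> s17, ··d··> s18
  s14 = 0 | (b.0 + (0 + 0)) | d.(0 + 0) | ··b··> s16, ··d··> s18
  s15 = (d.0 + (0 + 0)) | 0 | (0 + 0) | ··d··> s19
  s16 = 0 | 0 | d.(0 + 0) | ··d··> s19
  s17 = c.(0 | 0) | (0 + 0) | ··c··> s19
  s18 = 0 | (b.0 + (0 + 0)) | (0 + 0) | ··b··> s19
  s19 = 0 | 0 | (0 + 0) | ∅
Reachable graph of Q (20 states):
  t0 = ((d.0 + (0 + 0)) | (b.0 + (0 + 0)) + b.(c.(0 | 0) + 0)) | c.c.d.(0 + 0) | ··b··> t1, ··b··> t2, ··c··> t3, ··d··> t4
  t1 = (c.(0 | 0) + 0) | c.c.d.(0 + 0) | ··c··> t5, ··c··> t6
  t2 = (d.0 + (0 + 0)) | 0 | c.c.d.(0 + 0) | ··c··> t7, ··d··> t6
  t3 = ((d.0 + (0 + 0)) | (b.0 + (0 + 0)) + b.(c.(0 | 0) + 0)) | c.d.(0 + 0) | ··b··> t5, ··b··> t7, ··c··> t8, ··d··> t9
  t4 = 0 | (b.0 + (0 + 0)) | c.c.d.(0 + 0) | ··b··> t6, ··c··> t9
  t5 = (c.(0 | 0) + 0) | c.d.(0 + 0) | ··c··> t10, ··c··> t11
  t6 = 0 | 0 | c.c.d.(0 + 0) | ··c··> t11
  t7 = (d.0 + (0 + 0)) | 0 | c.d.(0 + 0) | ··c··> t12, ··d··> t11
  t8 = ((d.0 + (0 + 0)) | (b.0 + (0 + 0)) + b.(c.(0 | 0) + 0)) | d.(0 + 0) | ··b··> t10, ··b··> t12, ··d··> t13, ··d··> t14
  t9 = 0 | (b.0 + (0 + 0)) | c.d.(0 + 0) | ··b··> t11, ··c··> t14
  t10 = (c.(0 | 0) + 0) | d.(0 + 0) | ··c··> t15, ··d··> t16
  t11 = 0 | 0 | c.d.(0 + 0) | ··c··> t15
  t12 = (d.0 + (0 + 0)) | 0 | d.(0 + 0) | ··d··> t15, ··d··> t17
  t13 = ((d.0 + (0 + 0)) | (b.0 + (0 + 0)) + b.(c.(0 | 0) + 0)) | (0 + 0) | ··b··> t16, ··b··> t17, ··d··> t18
  t14 = 0 | (b.0 + (0 + 0)) | d.(0 + 0) | ··b··> t15, ··d··> t18
  t15 = 0 | 0 | d.(0 + 0) | ··d··> t19
  t16 = (c.(0 | 0) + 0) | (0 + 0) | ··c··> t19
  t17 = (d.0 + (0 + 0)) | 0 | (0 + 0) | ··d··> t19
  t18 = 0 | (b.0 + (0 + 0)) | (0 + 0) | ··b··> t19
  t19 = 0 | 0 | (0 + 0) | ∅
Bisimilarity quotient blocks:
  B0 = {s0, t0}
  B1 = {s4, t4}
  B2 = {s9, t9}
  B3 = {s14, t14}
  B4 = {s18, t18}
  B5 = {s19, t19}
  B6 = {s15, s16, t15, t17}
  B7 = {s11, t11}
  B8 = {s6, t6}
  B9 = {s2, t1}
  B10 = {s7, t5}
  B11 = {s12, t10}
  B12 = {s17, t16}
  B13 = {s3, t3}
  B14 = {s8, t8}
  B15 = {s10, t12}
  B16 = {s13, t13}
  B17 = {s5, t7}
  B18 = {s1, t2}
s0 ∈ B0, t0 ∈ B0 → same block
Bisimilar ⇒ trace-equivalent.

YES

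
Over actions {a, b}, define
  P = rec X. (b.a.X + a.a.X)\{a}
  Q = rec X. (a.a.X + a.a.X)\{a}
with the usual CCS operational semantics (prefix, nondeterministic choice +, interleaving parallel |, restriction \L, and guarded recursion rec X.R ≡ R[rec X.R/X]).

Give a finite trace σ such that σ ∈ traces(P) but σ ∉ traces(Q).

b

Reachable graph of P (2 states):
  s0 = rec X. (b.a.X + a.a.X)\{a} ⊢ -b-> s1
  s1 = (a.(rec X. (b.a.X + a.a.X)\{a}))\{a} ⊢ deadlocked
Reachable graph of Q (1 states):
  t0 = rec X. (a.a.X + a.a.X)\{a} ⊢ deadlocked
Run σ = ⟨b⟩ on P: start {s0}
  step 1 (b): {s1}
  — P admits the full trace.
Run σ = ⟨b⟩ on Q: start {t0}
  step 1 (b): ∅  — Q cannot continue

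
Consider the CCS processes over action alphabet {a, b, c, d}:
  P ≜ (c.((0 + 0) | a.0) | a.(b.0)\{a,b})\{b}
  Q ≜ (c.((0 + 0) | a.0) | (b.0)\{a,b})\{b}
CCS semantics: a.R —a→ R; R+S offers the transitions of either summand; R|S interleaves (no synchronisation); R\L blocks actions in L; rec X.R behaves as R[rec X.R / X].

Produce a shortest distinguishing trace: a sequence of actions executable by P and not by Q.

LTS(P): 6 reachable states
  p0 = (c.((0 + 0) | a.0) | a.(b.0)\{a,b})\{b} → --a--▸ p1, --c--▸ p2
  p1 = (c.((0 + 0) | a.0) | (b.0)\{a,b})\{b} → --c--▸ p3
  p2 = ((0 + 0) | a.0 | a.(b.0)\{a,b})\{b} → --a--▸ p3, --a--▸ p4
  p3 = ((0 + 0) | a.0 | (b.0)\{a,b})\{b} → --a--▸ p5
  p4 = ((0 + 0) | 0 | a.(b.0)\{a,b})\{b} → --a--▸ p5
  p5 = ((0 + 0) | 0 | (b.0)\{a,b})\{b} → (no moves)
LTS(Q): 3 reachable states
  q0 = (c.((0 + 0) | a.0) | (b.0)\{a,b})\{b} → --c--▸ q1
  q1 = ((0 + 0) | a.0 | (b.0)\{a,b})\{b} → --a--▸ q2
  q2 = ((0 + 0) | 0 | (b.0)\{a,b})\{b} → (no moves)
Run σ = ⟨a⟩ on P: start {p0}
  [1] a ⇒ {p1}
  ✓ P
Run σ = ⟨a⟩ on Q: start {q0}
  [1] a ⇒ no successor for Q

a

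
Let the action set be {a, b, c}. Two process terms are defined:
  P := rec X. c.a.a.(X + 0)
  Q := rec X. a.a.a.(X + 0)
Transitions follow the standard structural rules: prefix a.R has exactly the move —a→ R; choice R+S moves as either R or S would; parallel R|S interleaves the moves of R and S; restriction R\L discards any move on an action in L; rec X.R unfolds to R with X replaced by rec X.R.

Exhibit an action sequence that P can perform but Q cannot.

P's transition system — 4 states:
  p0 = rec X. c.a.a.(X + 0) → --c--▸ p1
  p1 = a.a.((rec X. c.a.a.(X + 0)) + 0) → --a--▸ p2
  p2 = a.((rec X. c.a.a.(X + 0)) + 0) → --a--▸ p3
  p3 = (rec X. c.a.a.(X + 0)) + 0 → --c--▸ p1
Q's transition system — 4 states:
  q0 = rec X. a.a.a.(X + 0) → --a--▸ q1
  q1 = a.a.((rec X. a.a.a.(X + 0)) + 0) → --a--▸ q2
  q2 = a.((rec X. a.a.a.(X + 0)) + 0) → --a--▸ q3
  q3 = (rec X. a.a.a.(X + 0)) + 0 → --a--▸ q1
Run σ = ⟨c⟩ on P: start {p0}
  [1] c ⇒ {p1}
  P completes σ.
Run σ = ⟨c⟩ on Q: start {q0}
  [1] c ⇒ no successor for Q

c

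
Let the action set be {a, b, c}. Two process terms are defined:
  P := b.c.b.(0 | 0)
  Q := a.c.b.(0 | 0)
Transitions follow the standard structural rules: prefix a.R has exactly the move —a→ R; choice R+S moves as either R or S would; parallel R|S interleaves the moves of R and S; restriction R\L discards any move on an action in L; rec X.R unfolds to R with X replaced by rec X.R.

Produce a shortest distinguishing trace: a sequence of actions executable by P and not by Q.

LTS(P): 4 reachable states
  m0 = b.c.b.(0 | 0) has moves ··b··> m1
  m1 = c.b.(0 | 0) has moves ··c··> m2
  m2 = b.(0 | 0) has moves ··b··> m3
  m3 = 0 | 0 has moves stopped
LTS(Q): 4 reachable states
  n0 = a.c.b.(0 | 0) has moves ··a··> n1
  n1 = c.b.(0 | 0) has moves ··c··> n2
  n2 = b.(0 | 0) has moves ··b··> n3
  n3 = 0 | 0 has moves stopped
Run σ = ⟨b⟩ on P: start {m0}
  after b @ step 1: {m1}
  ✓ P
Run σ = ⟨b⟩ on Q: start {n0}
  after b @ step 1: ∅  — Q cannot continue

b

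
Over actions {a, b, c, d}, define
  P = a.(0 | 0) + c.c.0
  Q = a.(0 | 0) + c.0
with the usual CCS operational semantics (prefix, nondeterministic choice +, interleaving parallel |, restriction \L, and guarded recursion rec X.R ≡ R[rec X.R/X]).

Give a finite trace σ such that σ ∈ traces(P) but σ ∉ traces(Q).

cc

P's transition system — 4 states:
  p0 = a.(0 | 0) + c.c.0 | =a=> p1, =c=> p2
  p1 = 0 | 0 | ·
  p2 = c.0 | =c=> p3
  p3 = 0 | ·
Q's transition system — 3 states:
  q0 = a.(0 | 0) + c.0 | =a=> q1, =c=> q2
  q1 = 0 | 0 | ·
  q2 = 0 | ·
Trace ⟨cc⟩ through P, begin at {p0}:
  step 1 (c): {p2}
  step 2 (c): {p3}
  P completes σ.
Trace ⟨cc⟩ through Q, begin at {q0}:
  step 1 (c): {q2}
  step 2 (c): ∅ (Q stuck)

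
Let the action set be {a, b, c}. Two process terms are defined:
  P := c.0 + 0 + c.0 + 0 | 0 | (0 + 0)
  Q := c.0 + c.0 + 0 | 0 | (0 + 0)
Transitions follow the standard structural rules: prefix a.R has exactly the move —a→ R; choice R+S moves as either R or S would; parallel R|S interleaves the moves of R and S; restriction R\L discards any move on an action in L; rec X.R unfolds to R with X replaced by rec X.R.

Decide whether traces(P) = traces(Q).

Reachable graph of P (2 states):
  s0 = c.0 + 0 + c.0 + 0 | 0 | (0 + 0) | -c-> s1
  s1 = 0 | ·
Reachable graph of Q (2 states):
  t0 = c.0 + c.0 + 0 | 0 | (0 + 0) | -c-> t1
  t1 = 0 | ·
Coarsest stable partition (strong bisimilarity classes):
  B0 = {s0, t0}
  B1 = {s1, t1}
s0 ∈ B0, t0 ∈ B0 → same block
Bisimilar ⇒ trace-equivalent.

trace-equivalent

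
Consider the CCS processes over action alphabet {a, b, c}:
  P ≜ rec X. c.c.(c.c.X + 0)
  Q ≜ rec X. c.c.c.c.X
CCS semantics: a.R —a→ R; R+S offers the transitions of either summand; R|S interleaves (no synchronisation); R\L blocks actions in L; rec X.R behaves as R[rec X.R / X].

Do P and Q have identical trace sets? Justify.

P's transition system — 4 states:
  u0 = rec X. c.c.(c.c.X + 0) ⊢ ··c··> u1
  u1 = c.(c.c.(rec X. c.c.(c.c.X + 0)) + 0) ⊢ ··c··> u2
  u2 = c.c.(rec X. c.c.(c.c.X + 0)) + 0 ⊢ ··c··> u3
  u3 = c.(rec X. c.c.(c.c.X + 0)) ⊢ ··c··> u0
Q's transition system — 4 states:
  v0 = rec X. c.c.c.c.X ⊢ ··c··> v1
  v1 = c.c.c.(rec X. c.c.c.c.X) ⊢ ··c··> v2
  v2 = c.c.(rec X. c.c.c.c.X) ⊢ ··c··> v3
  v3 = c.(rec X. c.c.c.c.X) ⊢ ··c··> v0
Bisimilarity quotient blocks:
  B0 = {u0, u1, u2, u3, v0, v1, v2, v3}
u0 ∈ B0, v0 ∈ B0 → same block
Bisimilar ⇒ trace-equivalent.

traces(P) = traces(Q)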